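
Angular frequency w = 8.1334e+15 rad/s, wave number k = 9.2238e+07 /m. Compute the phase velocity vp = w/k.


vp = w / k
= 8.1334e+15 / 9.2238e+07
= 8.8178e+07 m/s

8.8178e+07


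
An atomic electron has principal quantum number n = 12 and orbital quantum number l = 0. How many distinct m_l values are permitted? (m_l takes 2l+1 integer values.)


m_l ranges from -l to +l in integer steps
So m_l goes from -0 to +0
Count = 2l + 1 = 2*0 + 1
= 1

1


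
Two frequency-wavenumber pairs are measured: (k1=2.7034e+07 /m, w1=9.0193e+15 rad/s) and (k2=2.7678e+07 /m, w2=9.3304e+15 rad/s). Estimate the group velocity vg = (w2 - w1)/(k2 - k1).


vg = (w2 - w1) / (k2 - k1)
= (9.3304e+15 - 9.0193e+15) / (2.7678e+07 - 2.7034e+07)
= 3.1110e+14 / 6.4400e+05
= 4.8307e+08 m/s

4.8307e+08


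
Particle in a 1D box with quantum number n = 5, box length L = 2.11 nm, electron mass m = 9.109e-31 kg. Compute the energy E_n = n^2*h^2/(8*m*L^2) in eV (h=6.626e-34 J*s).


E = n^2 * h^2 / (8 * m * L^2)
= 5^2 * (6.626e-34)^2 / (8 * 9.109e-31 * (2.11e-9)^2)
= 25 * 4.3904e-67 / (8 * 9.109e-31 * 4.4521e-18)
= 3.3831e-19 J
= 2.1118 eV

2.1118


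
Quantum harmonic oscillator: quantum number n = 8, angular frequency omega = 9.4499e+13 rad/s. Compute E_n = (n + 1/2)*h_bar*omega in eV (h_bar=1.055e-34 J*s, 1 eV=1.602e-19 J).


E = (n + 1/2) * h_bar * omega
= (8 + 0.5) * 1.055e-34 * 9.4499e+13
= 8.5 * 9.9696e-21
= 8.4742e-20 J
= 0.529 eV

0.529


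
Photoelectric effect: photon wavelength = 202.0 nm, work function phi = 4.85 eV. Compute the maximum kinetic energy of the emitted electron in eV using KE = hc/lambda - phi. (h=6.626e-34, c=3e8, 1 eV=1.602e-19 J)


E_photon = hc / lambda
= (6.626e-34)(3e8) / (202.0e-9)
= 9.8406e-19 J
= 6.1427 eV
KE = E_photon - phi
= 6.1427 - 4.85
= 1.2927 eV

1.2927


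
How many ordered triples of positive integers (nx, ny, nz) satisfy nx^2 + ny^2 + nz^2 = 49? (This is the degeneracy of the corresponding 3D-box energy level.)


Enumerate all (nx, ny, nz) with nx^2 + ny^2 + nz^2 = 49:
(2,3,6)
(2,6,3)
(3,2,6)
(3,6,2)
(6,2,3)
(6,3,2)
Total degeneracy = 6

6


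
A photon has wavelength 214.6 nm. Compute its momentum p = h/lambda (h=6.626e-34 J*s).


p = h / lambda
= 6.626e-34 / (214.6e-9)
= 6.626e-34 / 2.1460e-07
= 3.0876e-27 kg*m/s

3.0876e-27


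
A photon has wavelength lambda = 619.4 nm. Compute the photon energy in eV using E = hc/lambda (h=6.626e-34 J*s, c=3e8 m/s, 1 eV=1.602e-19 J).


E = hc / lambda
= (6.626e-34)(3e8) / (619.4e-9)
= 1.9878e-25 / 6.1940e-07
= 3.2092e-19 J
Converting to eV: 3.2092e-19 / 1.602e-19
= 2.0033 eV

2.0033


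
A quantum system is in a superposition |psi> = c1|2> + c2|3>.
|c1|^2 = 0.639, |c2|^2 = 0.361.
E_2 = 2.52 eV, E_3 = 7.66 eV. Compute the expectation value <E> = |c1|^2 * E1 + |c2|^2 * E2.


<E> = |c1|^2 * E1 + |c2|^2 * E2
= 0.639 * 2.52 + 0.361 * 7.66
= 1.6103 + 2.7653
= 4.3755 eV

4.3755


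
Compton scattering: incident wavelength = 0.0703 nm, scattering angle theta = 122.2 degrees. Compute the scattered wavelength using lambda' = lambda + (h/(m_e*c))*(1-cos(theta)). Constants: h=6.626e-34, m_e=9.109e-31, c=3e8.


Compton wavelength: h/(m_e*c) = 2.4247e-12 m
d_lambda = 2.4247e-12 * (1 - cos(122.2 deg))
= 2.4247e-12 * 1.532876
= 3.7168e-12 m = 0.003717 nm
lambda' = 0.0703 + 0.003717
= 0.074017 nm

0.074017


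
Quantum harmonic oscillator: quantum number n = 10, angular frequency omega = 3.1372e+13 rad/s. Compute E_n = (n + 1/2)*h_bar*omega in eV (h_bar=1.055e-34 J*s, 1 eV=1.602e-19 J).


E = (n + 1/2) * h_bar * omega
= (10 + 0.5) * 1.055e-34 * 3.1372e+13
= 10.5 * 3.3097e-21
= 3.4752e-20 J
= 0.2169 eV

0.2169


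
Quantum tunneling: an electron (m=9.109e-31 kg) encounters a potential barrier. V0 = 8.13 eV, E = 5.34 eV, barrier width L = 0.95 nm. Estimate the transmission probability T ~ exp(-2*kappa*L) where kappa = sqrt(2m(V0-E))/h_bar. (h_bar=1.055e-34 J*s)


V0 - E = 2.79 eV = 4.4696e-19 J
kappa = sqrt(2 * m * (V0-E)) / h_bar
= sqrt(2 * 9.109e-31 * 4.4696e-19) / 1.055e-34
= 8.5533e+09 /m
2*kappa*L = 2 * 8.5533e+09 * 0.95e-9
= 16.2512
T = exp(-16.2512) = 8.753930e-08

8.753930e-08


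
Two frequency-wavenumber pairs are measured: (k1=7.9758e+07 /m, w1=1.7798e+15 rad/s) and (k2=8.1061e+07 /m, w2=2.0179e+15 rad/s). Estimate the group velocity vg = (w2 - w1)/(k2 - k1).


vg = (w2 - w1) / (k2 - k1)
= (2.0179e+15 - 1.7798e+15) / (8.1061e+07 - 7.9758e+07)
= 2.3810e+14 / 1.3030e+06
= 1.8273e+08 m/s

1.8273e+08


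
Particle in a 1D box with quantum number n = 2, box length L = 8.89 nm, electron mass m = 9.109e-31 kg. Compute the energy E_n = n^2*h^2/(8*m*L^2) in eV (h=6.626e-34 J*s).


E = n^2 * h^2 / (8 * m * L^2)
= 2^2 * (6.626e-34)^2 / (8 * 9.109e-31 * (8.89e-9)^2)
= 4 * 4.3904e-67 / (8 * 9.109e-31 * 7.9032e-17)
= 3.0493e-21 J
= 0.019 eV

0.019


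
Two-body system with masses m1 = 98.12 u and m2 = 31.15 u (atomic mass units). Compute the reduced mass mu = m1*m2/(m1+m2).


mu = m1 * m2 / (m1 + m2)
= 98.12 * 31.15 / (98.12 + 31.15)
= 3056.438 / 129.27
= 23.6438 u

23.6438


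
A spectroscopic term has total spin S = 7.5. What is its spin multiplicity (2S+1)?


Spin multiplicity = 2S + 1
= 2 * 7.5 + 1
= 15.0 + 1
= 16

16


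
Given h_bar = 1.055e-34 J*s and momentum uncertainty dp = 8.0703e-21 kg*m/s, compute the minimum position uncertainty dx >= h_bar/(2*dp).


dx = h_bar / (2 * dp)
= 1.055e-34 / (2 * 8.0703e-21)
= 1.055e-34 / 1.6141e-20
= 6.5363e-15 m

6.5363e-15


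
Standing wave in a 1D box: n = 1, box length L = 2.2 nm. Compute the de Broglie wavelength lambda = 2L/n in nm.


lambda = 2L / n
= 2 * 2.2 / 1
= 4.4 / 1
= 4.4 nm

4.4


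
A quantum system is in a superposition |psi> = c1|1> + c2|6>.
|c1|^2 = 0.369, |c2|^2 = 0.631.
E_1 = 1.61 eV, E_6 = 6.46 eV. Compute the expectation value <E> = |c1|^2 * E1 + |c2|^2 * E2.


<E> = |c1|^2 * E1 + |c2|^2 * E2
= 0.369 * 1.61 + 0.631 * 6.46
= 0.5941 + 4.0763
= 4.6704 eV

4.6704


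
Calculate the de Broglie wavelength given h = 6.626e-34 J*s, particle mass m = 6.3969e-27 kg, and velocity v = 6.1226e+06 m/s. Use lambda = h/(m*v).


lambda = h / (m * v)
= 6.626e-34 / (6.3969e-27 * 6.1226e+06)
= 6.626e-34 / 3.9166e-20
= 1.6918e-14 m

1.6918e-14


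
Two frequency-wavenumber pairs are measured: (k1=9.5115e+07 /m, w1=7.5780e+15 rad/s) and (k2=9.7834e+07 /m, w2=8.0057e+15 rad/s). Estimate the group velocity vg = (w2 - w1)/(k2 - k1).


vg = (w2 - w1) / (k2 - k1)
= (8.0057e+15 - 7.5780e+15) / (9.7834e+07 - 9.5115e+07)
= 4.2770e+14 / 2.7190e+06
= 1.5730e+08 m/s

1.5730e+08


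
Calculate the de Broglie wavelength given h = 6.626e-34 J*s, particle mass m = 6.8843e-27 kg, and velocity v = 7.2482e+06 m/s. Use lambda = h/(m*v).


lambda = h / (m * v)
= 6.626e-34 / (6.8843e-27 * 7.2482e+06)
= 6.626e-34 / 4.9899e-20
= 1.3279e-14 m

1.3279e-14


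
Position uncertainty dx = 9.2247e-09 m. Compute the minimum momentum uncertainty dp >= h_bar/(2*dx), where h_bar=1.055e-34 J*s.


dp = h_bar / (2 * dx)
= 1.055e-34 / (2 * 9.2247e-09)
= 1.055e-34 / 1.8449e-08
= 5.7183e-27 kg*m/s

5.7183e-27


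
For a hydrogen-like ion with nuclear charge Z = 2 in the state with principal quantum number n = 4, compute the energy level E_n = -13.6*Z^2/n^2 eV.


E_n = -13.6 * Z^2 / n^2
= -13.6 * 2^2 / 4^2
= -13.6 * 4 / 16
= -3.4 eV

-3.4


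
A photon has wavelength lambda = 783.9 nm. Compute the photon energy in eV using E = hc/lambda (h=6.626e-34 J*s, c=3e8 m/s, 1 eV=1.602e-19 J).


E = hc / lambda
= (6.626e-34)(3e8) / (783.9e-9)
= 1.9878e-25 / 7.8390e-07
= 2.5358e-19 J
Converting to eV: 2.5358e-19 / 1.602e-19
= 1.5829 eV

1.5829


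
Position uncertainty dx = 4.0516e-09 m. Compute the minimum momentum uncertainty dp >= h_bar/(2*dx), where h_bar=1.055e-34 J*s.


dp = h_bar / (2 * dx)
= 1.055e-34 / (2 * 4.0516e-09)
= 1.055e-34 / 8.1032e-09
= 1.3020e-26 kg*m/s

1.3020e-26


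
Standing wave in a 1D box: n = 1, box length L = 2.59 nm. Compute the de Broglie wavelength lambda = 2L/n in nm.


lambda = 2L / n
= 2 * 2.59 / 1
= 5.18 / 1
= 5.18 nm

5.18


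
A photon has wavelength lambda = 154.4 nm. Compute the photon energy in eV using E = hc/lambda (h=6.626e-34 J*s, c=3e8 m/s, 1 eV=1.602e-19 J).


E = hc / lambda
= (6.626e-34)(3e8) / (154.4e-9)
= 1.9878e-25 / 1.5440e-07
= 1.2874e-18 J
Converting to eV: 1.2874e-18 / 1.602e-19
= 8.0364 eV

8.0364


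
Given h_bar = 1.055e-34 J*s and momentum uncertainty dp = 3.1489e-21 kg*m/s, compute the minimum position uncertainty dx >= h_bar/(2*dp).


dx = h_bar / (2 * dp)
= 1.055e-34 / (2 * 3.1489e-21)
= 1.055e-34 / 6.2978e-21
= 1.6752e-14 m

1.6752e-14


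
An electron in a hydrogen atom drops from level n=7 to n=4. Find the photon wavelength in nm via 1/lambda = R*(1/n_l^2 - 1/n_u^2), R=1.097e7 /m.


1/lambda = R * (1/n_l^2 - 1/n_u^2)
= 1.097e7 * (1/4^2 - 1/7^2)
= 1.097e7 * (0.0625 - 0.020408)
= 1.097e7 * 0.042092
= 4.6175e+05 /m
lambda = 1 / 4.6175e+05 = 2165.686 nm

2165.686


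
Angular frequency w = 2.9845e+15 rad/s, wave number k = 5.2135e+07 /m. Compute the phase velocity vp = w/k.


vp = w / k
= 2.9845e+15 / 5.2135e+07
= 5.7246e+07 m/s

5.7246e+07


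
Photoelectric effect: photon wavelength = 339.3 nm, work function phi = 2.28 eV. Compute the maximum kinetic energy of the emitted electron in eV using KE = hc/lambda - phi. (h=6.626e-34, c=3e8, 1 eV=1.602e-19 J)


E_photon = hc / lambda
= (6.626e-34)(3e8) / (339.3e-9)
= 5.8585e-19 J
= 3.657 eV
KE = E_photon - phi
= 3.657 - 2.28
= 1.377 eV

1.377


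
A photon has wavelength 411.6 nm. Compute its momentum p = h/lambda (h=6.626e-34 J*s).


p = h / lambda
= 6.626e-34 / (411.6e-9)
= 6.626e-34 / 4.1160e-07
= 1.6098e-27 kg*m/s

1.6098e-27


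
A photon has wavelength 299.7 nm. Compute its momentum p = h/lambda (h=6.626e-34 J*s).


p = h / lambda
= 6.626e-34 / (299.7e-9)
= 6.626e-34 / 2.9970e-07
= 2.2109e-27 kg*m/s

2.2109e-27


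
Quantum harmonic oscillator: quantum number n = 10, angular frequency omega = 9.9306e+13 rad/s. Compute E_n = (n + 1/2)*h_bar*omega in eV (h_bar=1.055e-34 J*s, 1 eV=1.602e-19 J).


E = (n + 1/2) * h_bar * omega
= (10 + 0.5) * 1.055e-34 * 9.9306e+13
= 10.5 * 1.0477e-20
= 1.1001e-19 J
= 0.6867 eV

0.6867


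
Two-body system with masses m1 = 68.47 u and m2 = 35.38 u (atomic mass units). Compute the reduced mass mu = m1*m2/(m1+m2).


mu = m1 * m2 / (m1 + m2)
= 68.47 * 35.38 / (68.47 + 35.38)
= 2422.4686 / 103.85
= 23.3266 u

23.3266


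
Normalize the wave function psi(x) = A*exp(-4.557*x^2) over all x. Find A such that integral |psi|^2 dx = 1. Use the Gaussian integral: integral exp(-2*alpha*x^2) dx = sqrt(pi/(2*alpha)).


integral |psi|^2 dx = A^2 * sqrt(pi/(2*alpha)) = 1
A^2 = sqrt(2*alpha/pi)
= sqrt(2 * 4.557 / pi)
= 1.703255
A = sqrt(1.703255)
= 1.3051

1.3051


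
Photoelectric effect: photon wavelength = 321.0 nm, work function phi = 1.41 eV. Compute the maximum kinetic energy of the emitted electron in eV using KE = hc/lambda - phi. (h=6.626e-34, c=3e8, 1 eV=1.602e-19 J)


E_photon = hc / lambda
= (6.626e-34)(3e8) / (321.0e-9)
= 6.1925e-19 J
= 3.8655 eV
KE = E_photon - phi
= 3.8655 - 1.41
= 2.4555 eV

2.4555


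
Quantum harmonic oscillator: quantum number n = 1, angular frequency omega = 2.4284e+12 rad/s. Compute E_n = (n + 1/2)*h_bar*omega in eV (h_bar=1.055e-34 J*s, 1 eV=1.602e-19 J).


E = (n + 1/2) * h_bar * omega
= (1 + 0.5) * 1.055e-34 * 2.4284e+12
= 1.5 * 2.5620e-22
= 3.8429e-22 J
= 0.0024 eV

0.0024


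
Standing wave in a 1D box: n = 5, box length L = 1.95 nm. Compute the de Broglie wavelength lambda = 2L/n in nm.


lambda = 2L / n
= 2 * 1.95 / 5
= 3.9 / 5
= 0.78 nm

0.78


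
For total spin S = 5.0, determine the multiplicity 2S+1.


Spin multiplicity = 2S + 1
= 2 * 5.0 + 1
= 10.0 + 1
= 11

11


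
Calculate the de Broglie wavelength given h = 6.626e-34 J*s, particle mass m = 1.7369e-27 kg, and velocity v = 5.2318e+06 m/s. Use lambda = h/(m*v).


lambda = h / (m * v)
= 6.626e-34 / (1.7369e-27 * 5.2318e+06)
= 6.626e-34 / 9.0871e-21
= 7.2916e-14 m

7.2916e-14


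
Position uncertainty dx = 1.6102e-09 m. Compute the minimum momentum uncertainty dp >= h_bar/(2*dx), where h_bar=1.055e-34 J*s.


dp = h_bar / (2 * dx)
= 1.055e-34 / (2 * 1.6102e-09)
= 1.055e-34 / 3.2204e-09
= 3.2760e-26 kg*m/s

3.2760e-26


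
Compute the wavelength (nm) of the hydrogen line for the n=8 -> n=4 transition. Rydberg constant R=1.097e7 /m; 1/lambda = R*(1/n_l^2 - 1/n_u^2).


1/lambda = R * (1/n_l^2 - 1/n_u^2)
= 1.097e7 * (1/4^2 - 1/8^2)
= 1.097e7 * (0.0625 - 0.015625)
= 1.097e7 * 0.046875
= 5.1422e+05 /m
lambda = 1 / 5.1422e+05 = 1944.6977 nm

1944.6977


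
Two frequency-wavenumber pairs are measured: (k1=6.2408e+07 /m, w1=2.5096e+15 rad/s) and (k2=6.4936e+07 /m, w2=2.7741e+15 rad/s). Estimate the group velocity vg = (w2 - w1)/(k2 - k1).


vg = (w2 - w1) / (k2 - k1)
= (2.7741e+15 - 2.5096e+15) / (6.4936e+07 - 6.2408e+07)
= 2.6450e+14 / 2.5280e+06
= 1.0463e+08 m/s

1.0463e+08


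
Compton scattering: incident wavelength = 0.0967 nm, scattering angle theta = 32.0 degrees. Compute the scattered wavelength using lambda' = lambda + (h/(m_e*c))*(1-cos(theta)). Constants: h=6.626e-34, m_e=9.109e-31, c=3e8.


Compton wavelength: h/(m_e*c) = 2.4247e-12 m
d_lambda = 2.4247e-12 * (1 - cos(32.0 deg))
= 2.4247e-12 * 0.151952
= 3.6844e-13 m = 0.000368 nm
lambda' = 0.0967 + 0.000368
= 0.097068 nm

0.097068


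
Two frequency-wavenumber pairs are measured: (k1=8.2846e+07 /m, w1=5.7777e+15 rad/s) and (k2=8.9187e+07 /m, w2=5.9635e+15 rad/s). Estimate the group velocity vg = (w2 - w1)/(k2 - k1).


vg = (w2 - w1) / (k2 - k1)
= (5.9635e+15 - 5.7777e+15) / (8.9187e+07 - 8.2846e+07)
= 1.8580e+14 / 6.3410e+06
= 2.9301e+07 m/s

2.9301e+07


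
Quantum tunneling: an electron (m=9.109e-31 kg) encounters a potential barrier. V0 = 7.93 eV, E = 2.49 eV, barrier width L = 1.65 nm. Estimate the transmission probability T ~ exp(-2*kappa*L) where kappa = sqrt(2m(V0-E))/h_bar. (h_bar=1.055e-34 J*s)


V0 - E = 5.44 eV = 8.7149e-19 J
kappa = sqrt(2 * m * (V0-E)) / h_bar
= sqrt(2 * 9.109e-31 * 8.7149e-19) / 1.055e-34
= 1.1943e+10 /m
2*kappa*L = 2 * 1.1943e+10 * 1.65e-9
= 39.4133
T = exp(-39.4133) = 7.638916e-18

7.638916e-18


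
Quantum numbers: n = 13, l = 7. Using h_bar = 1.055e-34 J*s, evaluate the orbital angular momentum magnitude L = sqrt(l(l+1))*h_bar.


L = sqrt(l*(l+1)) * h_bar
= sqrt(7 * 8) * 1.055e-34
= sqrt(56) * 1.055e-34
= 7.4833 * 1.055e-34
= 7.8949e-34 J*s

7.8949e-34


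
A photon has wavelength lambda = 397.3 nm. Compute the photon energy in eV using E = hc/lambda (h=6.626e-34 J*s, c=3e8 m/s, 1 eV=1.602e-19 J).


E = hc / lambda
= (6.626e-34)(3e8) / (397.3e-9)
= 1.9878e-25 / 3.9730e-07
= 5.0033e-19 J
Converting to eV: 5.0033e-19 / 1.602e-19
= 3.1231 eV

3.1231


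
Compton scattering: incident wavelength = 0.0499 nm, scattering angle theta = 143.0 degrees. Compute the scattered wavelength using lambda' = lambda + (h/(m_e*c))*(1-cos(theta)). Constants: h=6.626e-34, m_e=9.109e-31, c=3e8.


Compton wavelength: h/(m_e*c) = 2.4247e-12 m
d_lambda = 2.4247e-12 * (1 - cos(143.0 deg))
= 2.4247e-12 * 1.798636
= 4.3612e-12 m = 0.004361 nm
lambda' = 0.0499 + 0.004361
= 0.054261 nm

0.054261


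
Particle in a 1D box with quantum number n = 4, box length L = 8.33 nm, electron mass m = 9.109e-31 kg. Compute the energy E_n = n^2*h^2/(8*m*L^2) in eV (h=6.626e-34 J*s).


E = n^2 * h^2 / (8 * m * L^2)
= 4^2 * (6.626e-34)^2 / (8 * 9.109e-31 * (8.33e-9)^2)
= 16 * 4.3904e-67 / (8 * 9.109e-31 * 6.9389e-17)
= 1.3892e-20 J
= 0.0867 eV

0.0867


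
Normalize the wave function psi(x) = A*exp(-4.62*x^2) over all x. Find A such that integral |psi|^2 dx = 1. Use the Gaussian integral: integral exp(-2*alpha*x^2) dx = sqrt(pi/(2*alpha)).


integral |psi|^2 dx = A^2 * sqrt(pi/(2*alpha)) = 1
A^2 = sqrt(2*alpha/pi)
= sqrt(2 * 4.62 / pi)
= 1.714988
A = sqrt(1.714988)
= 1.3096

1.3096


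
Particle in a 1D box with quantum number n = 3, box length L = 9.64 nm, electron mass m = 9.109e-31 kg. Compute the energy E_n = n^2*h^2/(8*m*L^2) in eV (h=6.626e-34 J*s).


E = n^2 * h^2 / (8 * m * L^2)
= 3^2 * (6.626e-34)^2 / (8 * 9.109e-31 * (9.64e-9)^2)
= 9 * 4.3904e-67 / (8 * 9.109e-31 * 9.2930e-17)
= 5.8349e-21 J
= 0.0364 eV

0.0364


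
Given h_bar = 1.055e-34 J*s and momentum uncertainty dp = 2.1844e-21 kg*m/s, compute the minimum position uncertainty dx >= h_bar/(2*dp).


dx = h_bar / (2 * dp)
= 1.055e-34 / (2 * 2.1844e-21)
= 1.055e-34 / 4.3688e-21
= 2.4149e-14 m

2.4149e-14


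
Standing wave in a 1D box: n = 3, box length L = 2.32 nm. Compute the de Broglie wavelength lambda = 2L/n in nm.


lambda = 2L / n
= 2 * 2.32 / 3
= 4.64 / 3
= 1.5467 nm

1.5467


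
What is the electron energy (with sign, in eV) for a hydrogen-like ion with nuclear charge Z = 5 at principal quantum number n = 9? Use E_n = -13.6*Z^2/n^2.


E_n = -13.6 * Z^2 / n^2
= -13.6 * 5^2 / 9^2
= -13.6 * 25 / 81
= -4.1975 eV

-4.1975


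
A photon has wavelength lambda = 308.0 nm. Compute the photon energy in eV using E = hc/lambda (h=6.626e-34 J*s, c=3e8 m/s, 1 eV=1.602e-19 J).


E = hc / lambda
= (6.626e-34)(3e8) / (308.0e-9)
= 1.9878e-25 / 3.0800e-07
= 6.4539e-19 J
Converting to eV: 6.4539e-19 / 1.602e-19
= 4.0286 eV

4.0286


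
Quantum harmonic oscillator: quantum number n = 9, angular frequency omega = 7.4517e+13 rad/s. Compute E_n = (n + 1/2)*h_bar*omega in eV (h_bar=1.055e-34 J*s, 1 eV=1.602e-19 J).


E = (n + 1/2) * h_bar * omega
= (9 + 0.5) * 1.055e-34 * 7.4517e+13
= 9.5 * 7.8615e-21
= 7.4685e-20 J
= 0.4662 eV

0.4662


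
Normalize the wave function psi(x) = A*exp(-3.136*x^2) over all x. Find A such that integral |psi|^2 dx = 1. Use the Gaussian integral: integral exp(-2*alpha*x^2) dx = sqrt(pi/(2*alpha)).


integral |psi|^2 dx = A^2 * sqrt(pi/(2*alpha)) = 1
A^2 = sqrt(2*alpha/pi)
= sqrt(2 * 3.136 / pi)
= 1.412954
A = sqrt(1.412954)
= 1.1887

1.1887


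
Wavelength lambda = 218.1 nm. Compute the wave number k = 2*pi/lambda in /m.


k = 2 * pi / lambda
= 6.2832 / (218.1e-9)
= 6.2832 / 2.1810e-07
= 2.8809e+07 /m

2.8809e+07


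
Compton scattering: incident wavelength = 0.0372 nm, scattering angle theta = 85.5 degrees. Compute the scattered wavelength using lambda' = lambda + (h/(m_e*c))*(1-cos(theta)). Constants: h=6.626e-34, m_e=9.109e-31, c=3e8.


Compton wavelength: h/(m_e*c) = 2.4247e-12 m
d_lambda = 2.4247e-12 * (1 - cos(85.5 deg))
= 2.4247e-12 * 0.921541
= 2.2345e-12 m = 0.002234 nm
lambda' = 0.0372 + 0.002234
= 0.039434 nm

0.039434


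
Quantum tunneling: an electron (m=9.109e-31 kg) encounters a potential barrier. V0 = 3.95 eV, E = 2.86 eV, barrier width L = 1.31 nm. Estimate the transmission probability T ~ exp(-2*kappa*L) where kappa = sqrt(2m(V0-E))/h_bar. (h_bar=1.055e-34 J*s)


V0 - E = 1.09 eV = 1.7462e-19 J
kappa = sqrt(2 * m * (V0-E)) / h_bar
= sqrt(2 * 9.109e-31 * 1.7462e-19) / 1.055e-34
= 5.3462e+09 /m
2*kappa*L = 2 * 5.3462e+09 * 1.31e-9
= 14.007
T = exp(-14.007) = 8.257668e-07

8.257668e-07


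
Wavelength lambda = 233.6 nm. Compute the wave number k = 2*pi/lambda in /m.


k = 2 * pi / lambda
= 6.2832 / (233.6e-9)
= 6.2832 / 2.3360e-07
= 2.6897e+07 /m

2.6897e+07


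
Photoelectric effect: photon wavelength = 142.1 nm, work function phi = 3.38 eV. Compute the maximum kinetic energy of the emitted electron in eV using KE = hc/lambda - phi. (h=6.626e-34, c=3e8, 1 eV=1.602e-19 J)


E_photon = hc / lambda
= (6.626e-34)(3e8) / (142.1e-9)
= 1.3989e-18 J
= 8.732 eV
KE = E_photon - phi
= 8.732 - 3.38
= 5.352 eV

5.352


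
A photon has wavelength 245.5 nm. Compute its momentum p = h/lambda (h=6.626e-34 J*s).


p = h / lambda
= 6.626e-34 / (245.5e-9)
= 6.626e-34 / 2.4550e-07
= 2.6990e-27 kg*m/s

2.6990e-27


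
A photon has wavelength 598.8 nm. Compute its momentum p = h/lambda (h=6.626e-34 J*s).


p = h / lambda
= 6.626e-34 / (598.8e-9)
= 6.626e-34 / 5.9880e-07
= 1.1065e-27 kg*m/s

1.1065e-27


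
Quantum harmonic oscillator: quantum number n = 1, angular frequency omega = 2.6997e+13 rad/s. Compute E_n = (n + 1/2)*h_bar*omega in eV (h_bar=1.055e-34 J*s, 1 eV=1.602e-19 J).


E = (n + 1/2) * h_bar * omega
= (1 + 0.5) * 1.055e-34 * 2.6997e+13
= 1.5 * 2.8482e-21
= 4.2723e-21 J
= 0.0267 eV

0.0267


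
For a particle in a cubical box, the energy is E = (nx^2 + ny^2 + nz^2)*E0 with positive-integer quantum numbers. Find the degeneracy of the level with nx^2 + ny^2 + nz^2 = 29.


Enumerate all (nx, ny, nz) with nx^2 + ny^2 + nz^2 = 29:
(2,3,4)
(2,4,3)
(3,2,4)
(3,4,2)
(4,2,3)
(4,3,2)
Total degeneracy = 6

6


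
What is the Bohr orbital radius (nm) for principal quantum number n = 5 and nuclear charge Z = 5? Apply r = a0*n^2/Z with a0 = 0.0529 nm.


r = a0 * n^2 / Z
= 0.0529 * 5^2 / 5
= 0.0529 * 25 / 5
= 0.2645 nm

0.2645


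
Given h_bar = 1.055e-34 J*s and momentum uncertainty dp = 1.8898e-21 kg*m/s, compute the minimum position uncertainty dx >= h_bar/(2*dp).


dx = h_bar / (2 * dp)
= 1.055e-34 / (2 * 1.8898e-21)
= 1.055e-34 / 3.7796e-21
= 2.7913e-14 m

2.7913e-14


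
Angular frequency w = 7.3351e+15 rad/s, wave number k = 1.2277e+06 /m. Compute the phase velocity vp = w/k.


vp = w / k
= 7.3351e+15 / 1.2277e+06
= 5.9747e+09 m/s

5.9747e+09


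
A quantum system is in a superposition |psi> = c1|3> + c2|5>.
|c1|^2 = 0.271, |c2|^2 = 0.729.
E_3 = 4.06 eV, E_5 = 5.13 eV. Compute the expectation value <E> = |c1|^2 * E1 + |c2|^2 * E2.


<E> = |c1|^2 * E1 + |c2|^2 * E2
= 0.271 * 4.06 + 0.729 * 5.13
= 1.1003 + 3.7398
= 4.84 eV

4.84


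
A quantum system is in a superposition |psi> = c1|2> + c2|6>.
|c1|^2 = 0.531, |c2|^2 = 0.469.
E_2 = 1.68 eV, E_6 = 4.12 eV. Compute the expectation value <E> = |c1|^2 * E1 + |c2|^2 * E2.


<E> = |c1|^2 * E1 + |c2|^2 * E2
= 0.531 * 1.68 + 0.469 * 4.12
= 0.8921 + 1.9323
= 2.8244 eV

2.8244


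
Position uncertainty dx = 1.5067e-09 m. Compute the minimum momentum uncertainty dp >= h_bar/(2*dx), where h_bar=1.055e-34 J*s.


dp = h_bar / (2 * dx)
= 1.055e-34 / (2 * 1.5067e-09)
= 1.055e-34 / 3.0134e-09
= 3.5010e-26 kg*m/s

3.5010e-26


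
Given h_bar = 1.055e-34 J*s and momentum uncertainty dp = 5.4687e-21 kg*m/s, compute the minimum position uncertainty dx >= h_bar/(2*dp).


dx = h_bar / (2 * dp)
= 1.055e-34 / (2 * 5.4687e-21)
= 1.055e-34 / 1.0937e-20
= 9.6458e-15 m

9.6458e-15


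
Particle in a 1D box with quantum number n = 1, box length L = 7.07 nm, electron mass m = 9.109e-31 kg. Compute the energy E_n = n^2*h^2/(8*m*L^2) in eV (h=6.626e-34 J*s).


E = n^2 * h^2 / (8 * m * L^2)
= 1^2 * (6.626e-34)^2 / (8 * 9.109e-31 * (7.07e-9)^2)
= 1 * 4.3904e-67 / (8 * 9.109e-31 * 4.9985e-17)
= 1.2053e-21 J
= 0.0075 eV

0.0075


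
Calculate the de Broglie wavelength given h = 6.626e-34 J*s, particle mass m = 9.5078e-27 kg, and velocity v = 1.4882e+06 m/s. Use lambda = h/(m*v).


lambda = h / (m * v)
= 6.626e-34 / (9.5078e-27 * 1.4882e+06)
= 6.626e-34 / 1.4150e-20
= 4.6828e-14 m

4.6828e-14


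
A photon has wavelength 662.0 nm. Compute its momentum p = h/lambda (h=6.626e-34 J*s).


p = h / lambda
= 6.626e-34 / (662.0e-9)
= 6.626e-34 / 6.6200e-07
= 1.0009e-27 kg*m/s

1.0009e-27


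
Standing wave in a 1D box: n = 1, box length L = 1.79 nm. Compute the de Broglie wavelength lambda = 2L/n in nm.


lambda = 2L / n
= 2 * 1.79 / 1
= 3.58 / 1
= 3.58 nm

3.58


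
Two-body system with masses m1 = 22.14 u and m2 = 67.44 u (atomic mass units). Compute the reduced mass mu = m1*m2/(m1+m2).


mu = m1 * m2 / (m1 + m2)
= 22.14 * 67.44 / (22.14 + 67.44)
= 1493.1216 / 89.58
= 16.668 u

16.668


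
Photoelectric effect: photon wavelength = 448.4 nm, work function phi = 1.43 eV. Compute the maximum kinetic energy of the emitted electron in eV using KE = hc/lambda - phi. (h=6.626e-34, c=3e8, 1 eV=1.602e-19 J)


E_photon = hc / lambda
= (6.626e-34)(3e8) / (448.4e-9)
= 4.4331e-19 J
= 2.7672 eV
KE = E_photon - phi
= 2.7672 - 1.43
= 1.3372 eV

1.3372


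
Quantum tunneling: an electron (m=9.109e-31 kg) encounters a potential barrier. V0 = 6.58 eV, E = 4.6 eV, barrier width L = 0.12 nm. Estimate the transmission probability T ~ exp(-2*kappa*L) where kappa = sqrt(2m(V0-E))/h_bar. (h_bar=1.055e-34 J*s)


V0 - E = 1.98 eV = 3.1720e-19 J
kappa = sqrt(2 * m * (V0-E)) / h_bar
= sqrt(2 * 9.109e-31 * 3.1720e-19) / 1.055e-34
= 7.2055e+09 /m
2*kappa*L = 2 * 7.2055e+09 * 0.12e-9
= 1.7293
T = exp(-1.7293) = 1.774067e-01

1.774067e-01


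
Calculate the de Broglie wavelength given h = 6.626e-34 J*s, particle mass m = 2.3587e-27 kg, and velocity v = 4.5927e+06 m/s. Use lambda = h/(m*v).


lambda = h / (m * v)
= 6.626e-34 / (2.3587e-27 * 4.5927e+06)
= 6.626e-34 / 1.0833e-20
= 6.1166e-14 m

6.1166e-14


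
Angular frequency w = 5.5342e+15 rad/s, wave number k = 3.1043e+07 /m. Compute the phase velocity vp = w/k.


vp = w / k
= 5.5342e+15 / 3.1043e+07
= 1.7828e+08 m/s

1.7828e+08


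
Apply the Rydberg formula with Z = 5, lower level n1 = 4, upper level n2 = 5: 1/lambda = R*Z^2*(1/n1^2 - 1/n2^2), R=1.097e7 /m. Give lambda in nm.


1/lambda = R * Z^2 * (1/n1^2 - 1/n2^2)
= 1.097e7 * 5^2 * (1/4^2 - 1/5^2)
= 1.097e7 * 25 * (0.0625 - 0.04)
= 6.1706e+06 /m
lambda = 1 / 6.1706e+06
= 162.0581 nm

162.0581


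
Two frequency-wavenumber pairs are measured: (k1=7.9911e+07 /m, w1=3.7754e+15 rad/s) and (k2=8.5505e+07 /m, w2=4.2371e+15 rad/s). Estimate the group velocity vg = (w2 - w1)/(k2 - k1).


vg = (w2 - w1) / (k2 - k1)
= (4.2371e+15 - 3.7754e+15) / (8.5505e+07 - 7.9911e+07)
= 4.6170e+14 / 5.5940e+06
= 8.2535e+07 m/s

8.2535e+07


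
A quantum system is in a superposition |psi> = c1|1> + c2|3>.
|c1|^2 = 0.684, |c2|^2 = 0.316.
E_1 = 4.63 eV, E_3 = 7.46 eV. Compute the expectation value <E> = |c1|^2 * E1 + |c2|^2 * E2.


<E> = |c1|^2 * E1 + |c2|^2 * E2
= 0.684 * 4.63 + 0.316 * 7.46
= 3.1669 + 2.3574
= 5.5243 eV

5.5243


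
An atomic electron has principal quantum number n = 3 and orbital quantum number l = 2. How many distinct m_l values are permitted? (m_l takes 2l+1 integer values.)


m_l ranges from -l to +l in integer steps
So m_l goes from -2 to +2
Count = 2l + 1 = 2*2 + 1
= 5

5


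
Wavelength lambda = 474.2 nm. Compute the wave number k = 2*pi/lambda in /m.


k = 2 * pi / lambda
= 6.2832 / (474.2e-9)
= 6.2832 / 4.7420e-07
= 1.3250e+07 /m

1.3250e+07


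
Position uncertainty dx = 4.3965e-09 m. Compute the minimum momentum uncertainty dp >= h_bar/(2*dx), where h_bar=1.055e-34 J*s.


dp = h_bar / (2 * dx)
= 1.055e-34 / (2 * 4.3965e-09)
= 1.055e-34 / 8.7930e-09
= 1.1998e-26 kg*m/s

1.1998e-26


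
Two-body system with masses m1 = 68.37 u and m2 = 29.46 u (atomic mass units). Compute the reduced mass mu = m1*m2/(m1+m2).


mu = m1 * m2 / (m1 + m2)
= 68.37 * 29.46 / (68.37 + 29.46)
= 2014.1802 / 97.83
= 20.5886 u

20.5886


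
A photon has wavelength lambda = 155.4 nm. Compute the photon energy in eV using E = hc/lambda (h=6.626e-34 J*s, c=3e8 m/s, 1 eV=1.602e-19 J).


E = hc / lambda
= (6.626e-34)(3e8) / (155.4e-9)
= 1.9878e-25 / 1.5540e-07
= 1.2792e-18 J
Converting to eV: 1.2792e-18 / 1.602e-19
= 7.9847 eV

7.9847


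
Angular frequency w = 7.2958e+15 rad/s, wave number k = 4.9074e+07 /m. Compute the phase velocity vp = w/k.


vp = w / k
= 7.2958e+15 / 4.9074e+07
= 1.4867e+08 m/s

1.4867e+08


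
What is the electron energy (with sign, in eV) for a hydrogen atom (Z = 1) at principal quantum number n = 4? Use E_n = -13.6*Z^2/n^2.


E_n = -13.6 * Z^2 / n^2
= -13.6 * 1^2 / 4^2
= -13.6 * 1 / 16
= -0.85 eV

-0.85


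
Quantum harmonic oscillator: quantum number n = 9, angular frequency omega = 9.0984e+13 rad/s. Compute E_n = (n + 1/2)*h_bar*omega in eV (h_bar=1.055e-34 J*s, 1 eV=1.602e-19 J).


E = (n + 1/2) * h_bar * omega
= (9 + 0.5) * 1.055e-34 * 9.0984e+13
= 9.5 * 9.5988e-21
= 9.1189e-20 J
= 0.5692 eV

0.5692


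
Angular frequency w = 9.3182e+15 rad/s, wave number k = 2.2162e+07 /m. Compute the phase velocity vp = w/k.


vp = w / k
= 9.3182e+15 / 2.2162e+07
= 4.2046e+08 m/s

4.2046e+08


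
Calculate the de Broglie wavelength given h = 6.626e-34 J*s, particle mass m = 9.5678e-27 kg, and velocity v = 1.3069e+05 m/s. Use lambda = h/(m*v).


lambda = h / (m * v)
= 6.626e-34 / (9.5678e-27 * 1.3069e+05)
= 6.626e-34 / 1.2504e-21
= 5.2990e-13 m

5.2990e-13


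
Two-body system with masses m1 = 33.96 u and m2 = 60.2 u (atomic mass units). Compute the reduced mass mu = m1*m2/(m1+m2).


mu = m1 * m2 / (m1 + m2)
= 33.96 * 60.2 / (33.96 + 60.2)
= 2044.392 / 94.16
= 21.7119 u

21.7119


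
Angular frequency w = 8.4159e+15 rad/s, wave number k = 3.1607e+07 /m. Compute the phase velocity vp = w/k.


vp = w / k
= 8.4159e+15 / 3.1607e+07
= 2.6627e+08 m/s

2.6627e+08


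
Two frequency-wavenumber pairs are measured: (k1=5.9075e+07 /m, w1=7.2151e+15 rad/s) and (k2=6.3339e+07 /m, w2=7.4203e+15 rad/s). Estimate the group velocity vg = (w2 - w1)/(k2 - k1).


vg = (w2 - w1) / (k2 - k1)
= (7.4203e+15 - 7.2151e+15) / (6.3339e+07 - 5.9075e+07)
= 2.0520e+14 / 4.2640e+06
= 4.8124e+07 m/s

4.8124e+07


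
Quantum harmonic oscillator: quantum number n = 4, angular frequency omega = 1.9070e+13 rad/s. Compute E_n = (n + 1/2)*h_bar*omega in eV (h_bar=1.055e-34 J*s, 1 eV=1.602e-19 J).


E = (n + 1/2) * h_bar * omega
= (4 + 0.5) * 1.055e-34 * 1.9070e+13
= 4.5 * 2.0119e-21
= 9.0535e-21 J
= 0.0565 eV

0.0565


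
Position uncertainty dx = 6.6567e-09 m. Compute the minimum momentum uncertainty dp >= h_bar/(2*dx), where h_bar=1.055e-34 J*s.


dp = h_bar / (2 * dx)
= 1.055e-34 / (2 * 6.6567e-09)
= 1.055e-34 / 1.3313e-08
= 7.9243e-27 kg*m/s

7.9243e-27


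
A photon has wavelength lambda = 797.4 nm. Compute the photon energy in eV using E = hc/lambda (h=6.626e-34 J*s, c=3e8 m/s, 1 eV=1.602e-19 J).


E = hc / lambda
= (6.626e-34)(3e8) / (797.4e-9)
= 1.9878e-25 / 7.9740e-07
= 2.4929e-19 J
Converting to eV: 2.4929e-19 / 1.602e-19
= 1.5561 eV

1.5561


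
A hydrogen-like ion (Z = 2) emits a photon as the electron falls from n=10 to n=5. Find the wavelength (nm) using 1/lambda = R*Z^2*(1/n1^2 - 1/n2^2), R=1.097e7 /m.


1/lambda = R * Z^2 * (1/n1^2 - 1/n2^2)
= 1.097e7 * 2^2 * (1/5^2 - 1/10^2)
= 1.097e7 * 4 * (0.04 - 0.01)
= 1.3164e+06 /m
lambda = 1 / 1.3164e+06
= 759.6475 nm

759.6475


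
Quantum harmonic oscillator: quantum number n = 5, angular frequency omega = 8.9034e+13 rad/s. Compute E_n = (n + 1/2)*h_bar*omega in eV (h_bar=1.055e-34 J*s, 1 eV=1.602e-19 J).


E = (n + 1/2) * h_bar * omega
= (5 + 0.5) * 1.055e-34 * 8.9034e+13
= 5.5 * 9.3931e-21
= 5.1662e-20 J
= 0.3225 eV

0.3225


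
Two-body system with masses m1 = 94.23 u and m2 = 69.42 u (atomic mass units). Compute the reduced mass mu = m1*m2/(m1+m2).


mu = m1 * m2 / (m1 + m2)
= 94.23 * 69.42 / (94.23 + 69.42)
= 6541.4466 / 163.65
= 39.9722 u

39.9722


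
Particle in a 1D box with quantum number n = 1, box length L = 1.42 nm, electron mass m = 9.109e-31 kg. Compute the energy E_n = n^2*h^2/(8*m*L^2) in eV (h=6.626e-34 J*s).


E = n^2 * h^2 / (8 * m * L^2)
= 1^2 * (6.626e-34)^2 / (8 * 9.109e-31 * (1.42e-9)^2)
= 1 * 4.3904e-67 / (8 * 9.109e-31 * 2.0164e-18)
= 2.9879e-20 J
= 0.1865 eV

0.1865


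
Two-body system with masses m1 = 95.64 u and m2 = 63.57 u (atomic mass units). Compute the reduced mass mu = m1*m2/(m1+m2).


mu = m1 * m2 / (m1 + m2)
= 95.64 * 63.57 / (95.64 + 63.57)
= 6079.8348 / 159.21
= 38.1875 u

38.1875


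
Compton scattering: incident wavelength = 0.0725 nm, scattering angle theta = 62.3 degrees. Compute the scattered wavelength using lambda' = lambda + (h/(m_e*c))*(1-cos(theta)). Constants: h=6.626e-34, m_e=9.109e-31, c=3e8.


Compton wavelength: h/(m_e*c) = 2.4247e-12 m
d_lambda = 2.4247e-12 * (1 - cos(62.3 deg))
= 2.4247e-12 * 0.535158
= 1.2976e-12 m = 0.001298 nm
lambda' = 0.0725 + 0.001298
= 0.073798 nm

0.073798


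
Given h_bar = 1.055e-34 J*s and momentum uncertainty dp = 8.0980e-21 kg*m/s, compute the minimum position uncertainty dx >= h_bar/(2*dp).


dx = h_bar / (2 * dp)
= 1.055e-34 / (2 * 8.0980e-21)
= 1.055e-34 / 1.6196e-20
= 6.5140e-15 m

6.5140e-15


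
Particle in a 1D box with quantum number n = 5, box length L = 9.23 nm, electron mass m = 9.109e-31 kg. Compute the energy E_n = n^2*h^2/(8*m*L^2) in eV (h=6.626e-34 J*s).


E = n^2 * h^2 / (8 * m * L^2)
= 5^2 * (6.626e-34)^2 / (8 * 9.109e-31 * (9.23e-9)^2)
= 25 * 4.3904e-67 / (8 * 9.109e-31 * 8.5193e-17)
= 1.7680e-20 J
= 0.1104 eV

0.1104


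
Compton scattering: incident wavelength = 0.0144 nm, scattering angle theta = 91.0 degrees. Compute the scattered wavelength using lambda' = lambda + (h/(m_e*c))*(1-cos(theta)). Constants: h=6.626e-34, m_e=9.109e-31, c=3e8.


Compton wavelength: h/(m_e*c) = 2.4247e-12 m
d_lambda = 2.4247e-12 * (1 - cos(91.0 deg))
= 2.4247e-12 * 1.017452
= 2.4670e-12 m = 0.002467 nm
lambda' = 0.0144 + 0.002467
= 0.016867 nm

0.016867


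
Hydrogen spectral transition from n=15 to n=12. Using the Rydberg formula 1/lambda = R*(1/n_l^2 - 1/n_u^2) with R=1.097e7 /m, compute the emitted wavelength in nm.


1/lambda = R * (1/n_l^2 - 1/n_u^2)
= 1.097e7 * (1/12^2 - 1/15^2)
= 1.097e7 * (0.006944 - 0.004444)
= 1.097e7 * 0.0025
= 2.7425e+04 /m
lambda = 1 / 2.7425e+04 = 36463.0811 nm

36463.0811


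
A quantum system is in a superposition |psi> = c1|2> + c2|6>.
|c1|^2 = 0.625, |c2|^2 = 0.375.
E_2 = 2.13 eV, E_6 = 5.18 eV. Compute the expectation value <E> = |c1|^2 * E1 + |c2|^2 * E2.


<E> = |c1|^2 * E1 + |c2|^2 * E2
= 0.625 * 2.13 + 0.375 * 5.18
= 1.3312 + 1.9425
= 3.2737 eV

3.2737


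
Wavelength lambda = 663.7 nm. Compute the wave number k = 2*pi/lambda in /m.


k = 2 * pi / lambda
= 6.2832 / (663.7e-9)
= 6.2832 / 6.6370e-07
= 9.4669e+06 /m

9.4669e+06


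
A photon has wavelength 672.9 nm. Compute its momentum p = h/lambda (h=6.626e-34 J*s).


p = h / lambda
= 6.626e-34 / (672.9e-9)
= 6.626e-34 / 6.7290e-07
= 9.8469e-28 kg*m/s

9.8469e-28


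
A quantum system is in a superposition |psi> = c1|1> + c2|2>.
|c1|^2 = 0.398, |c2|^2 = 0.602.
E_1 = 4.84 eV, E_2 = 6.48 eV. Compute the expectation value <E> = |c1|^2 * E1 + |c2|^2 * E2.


<E> = |c1|^2 * E1 + |c2|^2 * E2
= 0.398 * 4.84 + 0.602 * 6.48
= 1.9263 + 3.901
= 5.8273 eV

5.8273


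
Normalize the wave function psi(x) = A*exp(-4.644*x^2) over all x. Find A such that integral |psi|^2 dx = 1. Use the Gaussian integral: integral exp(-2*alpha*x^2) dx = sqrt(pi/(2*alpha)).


integral |psi|^2 dx = A^2 * sqrt(pi/(2*alpha)) = 1
A^2 = sqrt(2*alpha/pi)
= sqrt(2 * 4.644 / pi)
= 1.719437
A = sqrt(1.719437)
= 1.3113

1.3113


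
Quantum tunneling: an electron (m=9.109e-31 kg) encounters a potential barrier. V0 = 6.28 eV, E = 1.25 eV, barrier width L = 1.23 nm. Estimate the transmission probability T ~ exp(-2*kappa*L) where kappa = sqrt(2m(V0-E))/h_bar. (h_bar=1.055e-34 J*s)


V0 - E = 5.03 eV = 8.0581e-19 J
kappa = sqrt(2 * m * (V0-E)) / h_bar
= sqrt(2 * 9.109e-31 * 8.0581e-19) / 1.055e-34
= 1.1485e+10 /m
2*kappa*L = 2 * 1.1485e+10 * 1.23e-9
= 28.2519
T = exp(-28.2519) = 5.374514e-13

5.374514e-13


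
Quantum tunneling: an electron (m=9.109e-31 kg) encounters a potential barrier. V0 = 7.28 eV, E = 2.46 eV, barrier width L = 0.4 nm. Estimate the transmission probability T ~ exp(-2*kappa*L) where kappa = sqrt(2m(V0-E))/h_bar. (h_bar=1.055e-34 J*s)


V0 - E = 4.82 eV = 7.7216e-19 J
kappa = sqrt(2 * m * (V0-E)) / h_bar
= sqrt(2 * 9.109e-31 * 7.7216e-19) / 1.055e-34
= 1.1242e+10 /m
2*kappa*L = 2 * 1.1242e+10 * 0.4e-9
= 8.9938
T = exp(-8.9938) = 1.241788e-04

1.241788e-04


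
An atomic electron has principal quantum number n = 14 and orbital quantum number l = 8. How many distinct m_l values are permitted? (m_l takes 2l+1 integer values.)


m_l ranges from -l to +l in integer steps
So m_l goes from -8 to +8
Count = 2l + 1 = 2*8 + 1
= 17

17


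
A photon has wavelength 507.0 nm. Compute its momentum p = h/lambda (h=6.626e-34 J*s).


p = h / lambda
= 6.626e-34 / (507.0e-9)
= 6.626e-34 / 5.0700e-07
= 1.3069e-27 kg*m/s

1.3069e-27


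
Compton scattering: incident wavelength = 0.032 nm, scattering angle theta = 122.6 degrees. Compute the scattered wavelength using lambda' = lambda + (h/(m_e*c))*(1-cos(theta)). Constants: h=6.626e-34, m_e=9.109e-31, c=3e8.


Compton wavelength: h/(m_e*c) = 2.4247e-12 m
d_lambda = 2.4247e-12 * (1 - cos(122.6 deg))
= 2.4247e-12 * 1.538771
= 3.7311e-12 m = 0.003731 nm
lambda' = 0.032 + 0.003731
= 0.035731 nm

0.035731


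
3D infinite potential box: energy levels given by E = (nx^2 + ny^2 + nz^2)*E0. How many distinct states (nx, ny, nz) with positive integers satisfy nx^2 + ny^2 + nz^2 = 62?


Enumerate all (nx, ny, nz) with nx^2 + ny^2 + nz^2 = 62:
(1,5,6)
(1,6,5)
(2,3,7)
(2,7,3)
(3,2,7)
(3,7,2)
(5,1,6)
(5,6,1)
(6,1,5)
(6,5,1)
(7,2,3)
(7,3,2)
Total degeneracy = 12

12


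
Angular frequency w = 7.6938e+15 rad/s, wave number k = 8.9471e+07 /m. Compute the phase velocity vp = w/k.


vp = w / k
= 7.6938e+15 / 8.9471e+07
= 8.5992e+07 m/s

8.5992e+07


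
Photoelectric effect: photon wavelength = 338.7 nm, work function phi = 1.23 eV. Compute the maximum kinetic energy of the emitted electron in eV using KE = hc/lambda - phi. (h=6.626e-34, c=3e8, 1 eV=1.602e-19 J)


E_photon = hc / lambda
= (6.626e-34)(3e8) / (338.7e-9)
= 5.8689e-19 J
= 3.6635 eV
KE = E_photon - phi
= 3.6635 - 1.23
= 2.4335 eV

2.4335


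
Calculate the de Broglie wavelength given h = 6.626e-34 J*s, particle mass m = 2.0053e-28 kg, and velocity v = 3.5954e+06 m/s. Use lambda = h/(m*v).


lambda = h / (m * v)
= 6.626e-34 / (2.0053e-28 * 3.5954e+06)
= 6.626e-34 / 7.2099e-22
= 9.1902e-13 m

9.1902e-13


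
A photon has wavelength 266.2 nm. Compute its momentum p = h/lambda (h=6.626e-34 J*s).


p = h / lambda
= 6.626e-34 / (266.2e-9)
= 6.626e-34 / 2.6620e-07
= 2.4891e-27 kg*m/s

2.4891e-27


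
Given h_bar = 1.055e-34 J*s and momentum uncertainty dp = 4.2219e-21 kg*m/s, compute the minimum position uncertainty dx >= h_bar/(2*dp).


dx = h_bar / (2 * dp)
= 1.055e-34 / (2 * 4.2219e-21)
= 1.055e-34 / 8.4438e-21
= 1.2494e-14 m

1.2494e-14


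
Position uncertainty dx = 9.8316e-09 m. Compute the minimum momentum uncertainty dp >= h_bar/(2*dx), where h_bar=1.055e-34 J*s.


dp = h_bar / (2 * dx)
= 1.055e-34 / (2 * 9.8316e-09)
= 1.055e-34 / 1.9663e-08
= 5.3654e-27 kg*m/s

5.3654e-27


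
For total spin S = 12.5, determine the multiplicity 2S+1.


Spin multiplicity = 2S + 1
= 2 * 12.5 + 1
= 25.0 + 1
= 26

26


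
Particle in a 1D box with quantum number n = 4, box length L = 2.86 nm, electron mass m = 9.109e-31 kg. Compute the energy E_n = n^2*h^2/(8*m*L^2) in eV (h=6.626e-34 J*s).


E = n^2 * h^2 / (8 * m * L^2)
= 4^2 * (6.626e-34)^2 / (8 * 9.109e-31 * (2.86e-9)^2)
= 16 * 4.3904e-67 / (8 * 9.109e-31 * 8.1796e-18)
= 1.1785e-19 J
= 0.7356 eV

0.7356


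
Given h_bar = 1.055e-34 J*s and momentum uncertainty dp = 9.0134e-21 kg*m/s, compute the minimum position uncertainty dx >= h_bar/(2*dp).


dx = h_bar / (2 * dp)
= 1.055e-34 / (2 * 9.0134e-21)
= 1.055e-34 / 1.8027e-20
= 5.8524e-15 m

5.8524e-15


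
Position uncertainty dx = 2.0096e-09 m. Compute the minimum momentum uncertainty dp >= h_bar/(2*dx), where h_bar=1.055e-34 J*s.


dp = h_bar / (2 * dx)
= 1.055e-34 / (2 * 2.0096e-09)
= 1.055e-34 / 4.0192e-09
= 2.6249e-26 kg*m/s

2.6249e-26


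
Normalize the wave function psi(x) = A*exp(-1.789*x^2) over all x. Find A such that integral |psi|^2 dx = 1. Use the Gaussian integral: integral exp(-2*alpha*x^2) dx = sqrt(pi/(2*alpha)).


integral |psi|^2 dx = A^2 * sqrt(pi/(2*alpha)) = 1
A^2 = sqrt(2*alpha/pi)
= sqrt(2 * 1.789 / pi)
= 1.067199
A = sqrt(1.067199)
= 1.0331

1.0331


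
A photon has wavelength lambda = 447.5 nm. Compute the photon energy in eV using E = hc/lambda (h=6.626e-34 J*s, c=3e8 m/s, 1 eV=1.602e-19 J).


E = hc / lambda
= (6.626e-34)(3e8) / (447.5e-9)
= 1.9878e-25 / 4.4750e-07
= 4.4420e-19 J
Converting to eV: 4.4420e-19 / 1.602e-19
= 2.7728 eV

2.7728
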